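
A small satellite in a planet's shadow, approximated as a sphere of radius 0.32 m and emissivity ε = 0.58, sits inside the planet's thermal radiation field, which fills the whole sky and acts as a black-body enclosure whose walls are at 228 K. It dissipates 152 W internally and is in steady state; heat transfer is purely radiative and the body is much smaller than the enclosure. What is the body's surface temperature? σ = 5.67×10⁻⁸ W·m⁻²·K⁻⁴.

For a small grey body in a large enclosure, net radiated power = εσA(T⁴ − T_w⁴).
Steady state: P = εσA(T⁴ − T_w⁴) with A = 4πr² = 1.287 m².
T⁴ = P/(εσA) + T_w⁴ = 152/(0.58·5.67×10⁻⁸·1.287) + (228)⁴
    = 3.592×10⁹ + 2.702×10⁹ = 6.294×10⁹ K⁴.

T ≈ 282 K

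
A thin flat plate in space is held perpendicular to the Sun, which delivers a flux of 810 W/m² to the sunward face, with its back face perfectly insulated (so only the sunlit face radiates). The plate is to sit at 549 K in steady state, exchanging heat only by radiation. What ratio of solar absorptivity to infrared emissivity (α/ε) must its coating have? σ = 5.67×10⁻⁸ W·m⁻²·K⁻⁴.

Balance: αS·A = εσ·1A·T⁴ ⇒ α/ε = σT⁴/S.
α/ε = 5.67×10⁻⁸·(549)⁴/810 = 5.67×10⁻⁸·9.084×10¹⁰/810.

α/ε ≈ 6.36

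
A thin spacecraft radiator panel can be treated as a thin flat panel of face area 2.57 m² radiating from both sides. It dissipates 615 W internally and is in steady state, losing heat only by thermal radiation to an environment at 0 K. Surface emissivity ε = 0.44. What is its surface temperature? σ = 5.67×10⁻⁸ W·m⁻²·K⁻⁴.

T ≈ 263 K

Steady state: internal power = radiated power, P = εσA T⁴.
Radiating area A = 2·2.57 = 5.140 m².
T⁴ = P/(εσA) = 615/(0.44·5.67×10⁻⁸·5.140) = 4.796×10⁹ K⁴.
T = (4.796×10⁹)^(1/4).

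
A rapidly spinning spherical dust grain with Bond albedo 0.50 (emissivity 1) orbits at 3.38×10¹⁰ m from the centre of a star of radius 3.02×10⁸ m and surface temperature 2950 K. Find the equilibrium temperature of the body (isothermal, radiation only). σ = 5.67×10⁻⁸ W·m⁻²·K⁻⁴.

T ≈ 166 K

The star's surface emits σT_*⁴; at distance d the flux is S = σT_*⁴(R_*/d)².
S = 5.67×10⁻⁸·(2950)⁴·(3.02×10⁸/3.38×10¹⁰)² = 342.8 W/m².
For an isothermal sphere T⁴ = (1−a)S/(4σ) = 7.558×10⁸ K⁴.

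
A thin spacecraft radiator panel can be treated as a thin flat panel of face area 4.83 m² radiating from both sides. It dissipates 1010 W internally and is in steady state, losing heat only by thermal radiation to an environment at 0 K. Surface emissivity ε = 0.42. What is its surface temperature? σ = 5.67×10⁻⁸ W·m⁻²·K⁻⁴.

T ≈ 257 K

Steady state: internal power = radiated power, P = εσA T⁴.
Radiating area A = 2·4.83 = 9.660 m².
T⁴ = P/(εσA) = 1010/(0.42·5.67×10⁻⁸·9.660) = 4.390×10⁹ K⁴.
T = (4.390×10⁹)^(1/4).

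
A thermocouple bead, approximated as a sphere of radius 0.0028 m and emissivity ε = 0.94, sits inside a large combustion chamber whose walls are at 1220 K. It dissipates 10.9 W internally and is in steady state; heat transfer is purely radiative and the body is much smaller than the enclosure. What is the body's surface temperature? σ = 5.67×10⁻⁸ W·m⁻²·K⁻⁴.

For a small grey body in a large enclosure, net radiated power = εσA(T⁴ − T_w⁴).
Steady state: P = εσA(T⁴ − T_w⁴) with A = 4πr² = 9.852×10⁻⁵ m².
T⁴ = P/(εσA) + T_w⁴ = 10.9/(0.94·5.67×10⁻⁸·9.852×10⁻⁵) + (1220)⁴
    = 2.076×10¹² + 2.215×10¹² = 4.291×10¹² K⁴.

T ≈ 1440 K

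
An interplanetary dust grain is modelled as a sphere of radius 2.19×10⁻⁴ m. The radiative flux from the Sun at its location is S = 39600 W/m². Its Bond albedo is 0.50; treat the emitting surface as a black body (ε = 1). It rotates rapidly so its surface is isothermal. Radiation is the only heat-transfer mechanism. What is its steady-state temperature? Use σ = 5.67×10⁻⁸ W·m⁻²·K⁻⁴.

At equilibrium, absorbed power = emitted power.
Absorbing cross-section = πr² = 1.507×10⁻⁷ m²; emitting surface = 4πr² = 6.027×10⁻⁷ m² (ratio 4).
(1−a)S·A_cross = εσ·A_surf·T⁴  ⇒  T⁴ = (1−a)S/(4σ).
T⁴ = 0.500·39600/(4·5.67×10⁻⁸) = 8.730×10¹⁰ K⁴.
T = (8.730×10¹⁰)^(1/4).

T ≈ 544 K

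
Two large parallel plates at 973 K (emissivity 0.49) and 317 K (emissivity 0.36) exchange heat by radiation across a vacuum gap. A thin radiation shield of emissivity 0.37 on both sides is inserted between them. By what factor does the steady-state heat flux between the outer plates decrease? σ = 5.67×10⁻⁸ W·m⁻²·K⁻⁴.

factor ≈ 2.15

Without shield: q₀ = σΔ(T⁴)/(1/ε₁+1/ε₂−1) with denominator 3.819.
With shield the two gaps are in series; the resistances add: (1/ε₁+1/ε_s−1)+(1/ε_s+1/ε₂−1) = 3.744+4.480 = 8.224.
Heat-flux ratio q₀/q = 8.224/3.819.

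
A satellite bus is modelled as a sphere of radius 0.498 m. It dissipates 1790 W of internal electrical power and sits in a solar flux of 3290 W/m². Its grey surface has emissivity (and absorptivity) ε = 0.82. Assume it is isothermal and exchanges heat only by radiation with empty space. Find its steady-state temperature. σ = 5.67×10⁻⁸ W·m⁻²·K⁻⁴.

T ≈ 405 K

At steady state, absorbed solar power + internal power = radiated power.
Absorbed: α·S·A_cross = 0.82·3290·0.7791 = 2102 W (cross-section πr²).
Total input = 2102 + 1790 = 3892 W.
Radiated: εσ·A_surf·T⁴ with A_surf = 4πr² = 3.117 m².
T⁴ = 3892/(0.82·5.67×10⁻⁸·3.117) = 2.686×10¹⁰ K⁴.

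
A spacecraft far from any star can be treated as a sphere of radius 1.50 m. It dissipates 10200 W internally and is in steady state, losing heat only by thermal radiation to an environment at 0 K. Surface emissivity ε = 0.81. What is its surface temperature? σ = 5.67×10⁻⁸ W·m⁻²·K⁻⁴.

T ≈ 298 K

Steady state: internal power = radiated power, P = εσA T⁴.
Radiating area A = 4πr² = 28.27 m².
T⁴ = P/(εσA) = 10200/(0.81·5.67×10⁻⁸·28.27) = 7.855×10⁹ K⁴.
T = (7.855×10⁹)^(1/4).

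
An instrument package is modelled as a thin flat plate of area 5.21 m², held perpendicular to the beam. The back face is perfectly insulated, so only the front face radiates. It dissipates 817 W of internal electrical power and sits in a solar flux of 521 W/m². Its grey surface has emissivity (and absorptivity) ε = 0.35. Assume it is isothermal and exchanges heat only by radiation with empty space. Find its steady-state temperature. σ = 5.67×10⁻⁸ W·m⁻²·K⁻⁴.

At steady state, absorbed solar power + internal power = radiated power.
Absorbed: α·S·A_cross = 0.35·521·5.210 = 950.0 W (cross-section A).
Total input = 950.0 + 817 = 1767 W.
Radiated: εσ·A_surf·T⁴ with A_surf = A = 5.210 m².
T⁴ = 1767/(0.35·5.67×10⁻⁸·5.210) = 1.709×10¹⁰ K⁴.

T ≈ 362 K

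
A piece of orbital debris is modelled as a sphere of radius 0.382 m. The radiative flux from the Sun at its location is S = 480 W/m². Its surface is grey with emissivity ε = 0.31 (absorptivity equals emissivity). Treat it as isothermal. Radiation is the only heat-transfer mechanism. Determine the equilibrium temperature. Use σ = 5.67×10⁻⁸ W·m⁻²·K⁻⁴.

T ≈ 214 K

At equilibrium, absorbed power = emitted power.
Absorbing cross-section = πr² = 0.4584 m²; emitting surface = 4πr² = 1.834 m² (ratio 4).
εS·A_cross = εσ·A_surf·T⁴  ⇒  T⁴ = S/(4σ)   (ε cancels).
T⁴ = 480/(4·5.67×10⁻⁸) = 2.116×10⁹ K⁴.
T = (2.116×10⁹)^(1/4).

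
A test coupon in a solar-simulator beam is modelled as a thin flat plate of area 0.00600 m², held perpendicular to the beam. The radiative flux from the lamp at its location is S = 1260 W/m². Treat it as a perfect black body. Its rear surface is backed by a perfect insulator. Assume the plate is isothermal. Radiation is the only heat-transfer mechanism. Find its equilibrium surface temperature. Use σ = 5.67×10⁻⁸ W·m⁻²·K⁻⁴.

At equilibrium, absorbed power = emitted power.
Absorbing cross-section = A = 0.006000 m²; emitting surface = A = 0.006000 m² (ratio 1).
S·A_cross = εσ·A_surf·T⁴  ⇒  T⁴ = S/(1σ).
T⁴ = 1.00·1260/(1·5.67×10⁻⁸) = 2.222×10¹⁰ K⁴.
T = (2.222×10¹⁰)^(1/4).

T ≈ 386 K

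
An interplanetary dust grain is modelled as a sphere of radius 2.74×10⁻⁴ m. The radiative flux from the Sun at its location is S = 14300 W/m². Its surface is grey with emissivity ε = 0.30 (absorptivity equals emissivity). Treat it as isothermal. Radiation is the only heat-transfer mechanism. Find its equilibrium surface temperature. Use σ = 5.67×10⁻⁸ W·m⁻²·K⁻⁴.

At equilibrium, absorbed power = emitted power.
Absorbing cross-section = πr² = 2.359×10⁻⁷ m²; emitting surface = 4πr² = 9.434×10⁻⁷ m² (ratio 4).
εS·A_cross = εσ·A_surf·T⁴  ⇒  T⁴ = S/(4σ)   (ε cancels).
T⁴ = 14300/(4·5.67×10⁻⁸) = 6.305×10¹⁰ K⁴.
T = (6.305×10¹⁰)^(1/4).

T ≈ 501 K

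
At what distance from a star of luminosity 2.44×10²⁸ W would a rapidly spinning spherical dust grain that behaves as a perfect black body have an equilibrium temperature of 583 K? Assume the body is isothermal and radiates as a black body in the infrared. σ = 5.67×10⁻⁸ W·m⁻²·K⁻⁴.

For an isothermal black-emitting sphere, (1−a)S·πr² = σ·4πr²·T⁴ ⇒ S = 4σT⁴/(1−a).
S = 4·5.67×10⁻⁸·(583)⁴/1.00 = 26200 W/m².
Flux falls as S = L/(4πd²), so d = √(L/(4πS)) = √(2.44×10²⁸/(4π·26200)).

d ≈ 2.72×10¹¹ m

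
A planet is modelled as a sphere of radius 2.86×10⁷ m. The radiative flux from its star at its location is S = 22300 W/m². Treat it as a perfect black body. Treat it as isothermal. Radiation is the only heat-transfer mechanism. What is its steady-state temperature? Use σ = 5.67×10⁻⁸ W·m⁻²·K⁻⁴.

T ≈ 560 K

At equilibrium, absorbed power = emitted power.
Absorbing cross-section = πr² = 2.570×10¹⁵ m²; emitting surface = 4πr² = 1.028×10¹⁶ m² (ratio 4).
S·A_cross = εσ·A_surf·T⁴  ⇒  T⁴ = S/(4σ).
T⁴ = 1.00·22300/(4·5.67×10⁻⁸) = 9.832×10¹⁰ K⁴.
T = (9.832×10¹⁰)^(1/4).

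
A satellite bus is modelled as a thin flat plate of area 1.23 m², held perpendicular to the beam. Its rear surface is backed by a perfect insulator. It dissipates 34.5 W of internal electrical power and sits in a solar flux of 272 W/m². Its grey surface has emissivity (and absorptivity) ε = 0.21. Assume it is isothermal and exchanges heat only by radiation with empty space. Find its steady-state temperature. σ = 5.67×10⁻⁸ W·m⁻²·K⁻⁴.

At steady state, absorbed solar power + internal power = radiated power.
Absorbed: α·S·A_cross = 0.21·272·1.230 = 70.26 W (cross-section A).
Total input = 70.26 + 34.5 = 104.8 W.
Radiated: εσ·A_surf·T⁴ with A_surf = A = 1.230 m².
T⁴ = 104.8/(0.21·5.67×10⁻⁸·1.230) = 7.153×10⁹ K⁴.

T ≈ 291 K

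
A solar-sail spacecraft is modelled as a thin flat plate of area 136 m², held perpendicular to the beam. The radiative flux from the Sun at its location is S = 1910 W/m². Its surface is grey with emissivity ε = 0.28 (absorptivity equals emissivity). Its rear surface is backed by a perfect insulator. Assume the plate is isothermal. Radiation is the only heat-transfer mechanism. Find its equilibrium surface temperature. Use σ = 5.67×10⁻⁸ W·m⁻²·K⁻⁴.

At equilibrium, absorbed power = emitted power.
Absorbing cross-section = A = 136.0 m²; emitting surface = A = 136.0 m² (ratio 1).
εS·A_cross = εσ·A_surf·T⁴  ⇒  T⁴ = S/(1σ)   (ε cancels).
T⁴ = 1910/(1·5.67×10⁻⁸) = 3.369×10¹⁰ K⁴.
T = (3.369×10¹⁰)^(1/4).

T ≈ 428 K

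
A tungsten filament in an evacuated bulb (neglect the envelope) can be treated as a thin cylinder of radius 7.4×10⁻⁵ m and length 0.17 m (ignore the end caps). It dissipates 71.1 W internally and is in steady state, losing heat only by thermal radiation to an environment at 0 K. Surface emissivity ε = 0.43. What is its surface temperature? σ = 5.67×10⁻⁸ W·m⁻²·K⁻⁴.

Steady state: internal power = radiated power, P = εσA T⁴.
Radiating area A = 2πrL = 7.904×10⁻⁵ m².
T⁴ = P/(εσA) = 71.1/(0.43·5.67×10⁻⁸·7.904×10⁻⁵) = 3.689×10¹³ K⁴.
T = (3.689×10¹³)^(1/4).

T ≈ 2460 K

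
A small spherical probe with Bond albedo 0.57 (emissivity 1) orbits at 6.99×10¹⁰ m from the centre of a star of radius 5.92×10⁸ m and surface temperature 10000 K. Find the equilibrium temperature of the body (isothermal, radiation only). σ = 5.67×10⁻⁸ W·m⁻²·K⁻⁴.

T ≈ 527 K

The star's surface emits σT_*⁴; at distance d the flux is S = σT_*⁴(R_*/d)².
S = 5.67×10⁻⁸·(10000)⁴·(5.92×10⁸/6.99×10¹⁰)² = 40670 W/m².
For an isothermal sphere T⁴ = (1−a)S/(4σ) = 7.711×10¹⁰ K⁴.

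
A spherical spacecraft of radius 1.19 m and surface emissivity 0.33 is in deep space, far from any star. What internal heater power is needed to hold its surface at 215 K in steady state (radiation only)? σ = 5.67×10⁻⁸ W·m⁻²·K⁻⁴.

P ≈ 711 W

P = εσ·4πr²·T⁴.
4πr² = 17.80 m²; T⁴ = 2.137×10⁹ K⁴.
P = 0.33·5.67×10⁻⁸·17.80·2.137×10⁹.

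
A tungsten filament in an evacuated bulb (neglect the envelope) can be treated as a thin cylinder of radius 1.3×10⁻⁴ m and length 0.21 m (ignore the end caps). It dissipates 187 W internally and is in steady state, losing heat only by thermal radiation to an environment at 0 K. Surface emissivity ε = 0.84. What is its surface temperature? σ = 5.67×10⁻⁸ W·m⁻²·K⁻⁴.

T ≈ 2190 K

Steady state: internal power = radiated power, P = εσA T⁴.
Radiating area A = 2πrL = 1.715×10⁻⁴ m².
T⁴ = P/(εσA) = 187/(0.84·5.67×10⁻⁸·1.715×10⁻⁴) = 2.289×10¹³ K⁴.
T = (2.289×10¹³)^(1/4).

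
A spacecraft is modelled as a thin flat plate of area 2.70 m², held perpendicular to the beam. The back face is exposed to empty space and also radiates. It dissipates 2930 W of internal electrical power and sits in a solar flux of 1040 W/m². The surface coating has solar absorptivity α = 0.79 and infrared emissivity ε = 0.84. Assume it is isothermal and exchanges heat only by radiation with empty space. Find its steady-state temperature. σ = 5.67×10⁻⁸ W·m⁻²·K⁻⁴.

T ≈ 376 K

At steady state, absorbed solar power + internal power = radiated power.
Absorbed: α·S·A_cross = 0.79·1040·2.700 = 2218 W (cross-section A).
Total input = 2218 + 2930 = 5148 W.
Radiated: εσ·A_surf·T⁴ with A_surf = 2A = 5.400 m².
T⁴ = 5148/(0.84·5.67×10⁻⁸·5.400) = 2.002×10¹⁰ K⁴.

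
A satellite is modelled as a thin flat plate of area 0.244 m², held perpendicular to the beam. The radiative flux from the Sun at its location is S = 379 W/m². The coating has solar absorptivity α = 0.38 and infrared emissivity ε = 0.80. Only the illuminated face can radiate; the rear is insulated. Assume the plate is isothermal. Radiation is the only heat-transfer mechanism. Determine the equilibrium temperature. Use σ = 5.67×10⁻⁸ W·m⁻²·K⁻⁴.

At equilibrium, absorbed power = emitted power.
Absorbing cross-section = A = 0.2440 m²; emitting surface = A = 0.2440 m² (ratio 1).
αS·A_cross = εσ·A_surf·T⁴  ⇒  T⁴ = αS/(ε·1σ).
T⁴ = 0.380·379/(0.80·1·5.67×10⁻⁸) = 3.175×10⁹ K⁴.
T = (3.175×10⁹)^(1/4).

T ≈ 237 K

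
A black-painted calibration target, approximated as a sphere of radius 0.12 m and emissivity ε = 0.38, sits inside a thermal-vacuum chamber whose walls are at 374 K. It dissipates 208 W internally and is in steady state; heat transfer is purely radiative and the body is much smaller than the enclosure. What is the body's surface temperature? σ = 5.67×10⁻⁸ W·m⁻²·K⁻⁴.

T ≈ 520 K

For a small grey body in a large enclosure, net radiated power = εσA(T⁴ − T_w⁴).
Steady state: P = εσA(T⁴ − T_w⁴) with A = 4πr² = 0.1810 m².
T⁴ = P/(εσA) + T_w⁴ = 208/(0.38·5.67×10⁻⁸·0.1810) + (374)⁴
    = 5.335×10¹⁰ + 1.957×10¹⁰ = 7.291×10¹⁰ K⁴.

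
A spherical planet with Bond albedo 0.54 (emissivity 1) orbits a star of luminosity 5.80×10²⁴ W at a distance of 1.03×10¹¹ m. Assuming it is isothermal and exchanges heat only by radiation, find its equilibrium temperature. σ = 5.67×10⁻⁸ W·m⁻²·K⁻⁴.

T ≈ 96.9 K

First find the stellar flux at distance d: S = L/(4πd²) = 5.80×10²⁴/(4π·(1.03×10¹¹)²) = 43.51 W/m².
For an isothermal sphere, absorbed (1−a)S·πr² = emitted σ·4πr²·T⁴, so T⁴ = (1−a)S/(4σ).
T⁴ = 0.460·43.51/(4·5.67×10⁻⁸) = 8.824×10⁷ K⁴.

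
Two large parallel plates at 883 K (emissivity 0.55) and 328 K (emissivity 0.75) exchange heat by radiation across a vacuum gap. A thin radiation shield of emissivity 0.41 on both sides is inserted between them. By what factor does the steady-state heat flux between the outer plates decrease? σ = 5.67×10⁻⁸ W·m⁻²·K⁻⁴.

factor ≈ 2.80

Without shield: q₀ = σΔ(T⁴)/(1/ε₁+1/ε₂−1) with denominator 2.152.
With shield the two gaps are in series; the resistances add: (1/ε₁+1/ε_s−1)+(1/ε_s+1/ε₂−1) = 3.257+2.772 = 6.030.
Heat-flux ratio q₀/q = 6.030/2.152.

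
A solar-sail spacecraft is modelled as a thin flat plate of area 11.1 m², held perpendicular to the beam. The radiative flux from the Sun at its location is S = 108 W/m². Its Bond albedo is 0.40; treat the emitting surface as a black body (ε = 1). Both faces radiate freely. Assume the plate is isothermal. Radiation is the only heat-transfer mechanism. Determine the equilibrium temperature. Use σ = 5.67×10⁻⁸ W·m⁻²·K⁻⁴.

T ≈ 155 K

At equilibrium, absorbed power = emitted power.
Absorbing cross-section = A = 11.10 m²; emitting surface = 2A = 22.20 m² (ratio 2).
(1−a)S·A_cross = εσ·A_surf·T⁴  ⇒  T⁴ = (1−a)S/(2σ).
T⁴ = 0.600·108/(2·5.67×10⁻⁸) = 5.714×10⁸ K⁴.
T = (5.714×10⁸)^(1/4).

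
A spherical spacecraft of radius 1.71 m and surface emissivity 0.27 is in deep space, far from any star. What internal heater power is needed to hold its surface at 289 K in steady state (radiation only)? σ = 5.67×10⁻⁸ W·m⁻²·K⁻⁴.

P = εσ·4πr²·T⁴.
4πr² = 36.75 m²; T⁴ = 6.976×10⁹ K⁴.
P = 0.27·5.67×10⁻⁸·36.75·6.976×10⁹.

P ≈ 3920 W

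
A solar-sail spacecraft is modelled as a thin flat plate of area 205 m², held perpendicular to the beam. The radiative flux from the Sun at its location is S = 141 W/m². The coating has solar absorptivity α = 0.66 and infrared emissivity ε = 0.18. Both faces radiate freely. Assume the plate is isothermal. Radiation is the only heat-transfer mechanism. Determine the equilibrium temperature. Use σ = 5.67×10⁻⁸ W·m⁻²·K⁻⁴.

T ≈ 260 K

At equilibrium, absorbed power = emitted power.
Absorbing cross-section = A = 205.0 m²; emitting surface = 2A = 410.0 m² (ratio 2).
αS·A_cross = εσ·A_surf·T⁴  ⇒  T⁴ = αS/(ε·2σ).
T⁴ = 0.660·141/(0.18·2·5.67×10⁻⁸) = 4.559×10⁹ K⁴.
T = (4.559×10⁹)^(1/4).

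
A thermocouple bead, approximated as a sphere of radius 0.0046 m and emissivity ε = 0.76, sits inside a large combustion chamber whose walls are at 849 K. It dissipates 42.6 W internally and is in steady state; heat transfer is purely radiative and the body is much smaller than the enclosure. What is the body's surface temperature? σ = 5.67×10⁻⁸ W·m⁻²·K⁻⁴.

For a small grey body in a large enclosure, net radiated power = εσA(T⁴ − T_w⁴).
Steady state: P = εσA(T⁴ − T_w⁴) with A = 4πr² = 2.659×10⁻⁴ m².
T⁴ = P/(εσA) + T_w⁴ = 42.6/(0.76·5.67×10⁻⁸·2.659×10⁻⁴) + (849)⁴
    = 3.718×10¹² + 5.196×10¹¹ = 4.237×10¹² K⁴.

T ≈ 1430 K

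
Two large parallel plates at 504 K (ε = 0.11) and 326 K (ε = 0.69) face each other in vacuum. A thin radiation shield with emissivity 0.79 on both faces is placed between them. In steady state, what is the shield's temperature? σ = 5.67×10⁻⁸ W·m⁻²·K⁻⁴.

In steady state the net flux on the hot side equals that on the cold side.
σ(T₁⁴−T_s⁴)/D₁ = σ(T_s⁴−T₂⁴)/D₂, with D₁ = 1/ε₁+1/ε_s−1 = 9.357, D₂ = 1/ε_s+1/ε₂−1 = 1.715.
Solve for T_s⁴: T_s⁴ = (D₂·T₁⁴ + D₁·T₂⁴)/(D₁+D₂) = 1.954×10¹⁰ K⁴.

T_s ≈ 374 K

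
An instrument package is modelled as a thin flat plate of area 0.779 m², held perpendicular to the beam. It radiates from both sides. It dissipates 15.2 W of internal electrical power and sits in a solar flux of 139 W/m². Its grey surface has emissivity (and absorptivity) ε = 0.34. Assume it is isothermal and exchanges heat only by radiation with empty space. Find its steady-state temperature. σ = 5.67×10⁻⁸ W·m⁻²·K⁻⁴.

At steady state, absorbed solar power + internal power = radiated power.
Absorbed: α·S·A_cross = 0.34·139·0.7790 = 36.82 W (cross-section A).
Total input = 36.82 + 15.2 = 52.02 W.
Radiated: εσ·A_surf·T⁴ with A_surf = 2A = 1.558 m².
T⁴ = 52.02/(0.34·5.67×10⁻⁸·1.558) = 1.732×10⁹ K⁴.

T ≈ 204 K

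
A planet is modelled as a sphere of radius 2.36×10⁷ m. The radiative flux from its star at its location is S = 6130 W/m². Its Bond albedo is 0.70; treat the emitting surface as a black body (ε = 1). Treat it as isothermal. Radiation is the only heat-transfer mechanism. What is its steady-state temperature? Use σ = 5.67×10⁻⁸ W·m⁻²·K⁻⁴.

T ≈ 300 K

At equilibrium, absorbed power = emitted power.
Absorbing cross-section = πr² = 1.750×10¹⁵ m²; emitting surface = 4πr² = 6.999×10¹⁵ m² (ratio 4).
(1−a)S·A_cross = εσ·A_surf·T⁴  ⇒  T⁴ = (1−a)S/(4σ).
T⁴ = 0.300·6130/(4·5.67×10⁻⁸) = 8.108×10⁹ K⁴.
T = (8.108×10⁹)^(1/4).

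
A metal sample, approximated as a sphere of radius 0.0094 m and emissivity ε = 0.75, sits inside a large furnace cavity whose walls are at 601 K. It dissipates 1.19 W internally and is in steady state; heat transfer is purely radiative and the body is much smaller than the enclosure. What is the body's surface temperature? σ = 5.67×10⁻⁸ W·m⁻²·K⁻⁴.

T ≈ 628 K

For a small grey body in a large enclosure, net radiated power = εσA(T⁴ − T_w⁴).
Steady state: P = εσA(T⁴ − T_w⁴) with A = 4πr² = 0.001110 m².
T⁴ = P/(εσA) + T_w⁴ = 1.19/(0.75·5.67×10⁻⁸·0.001110) + (601)⁴
    = 2.520×10¹⁰ + 1.305×10¹¹ = 1.557×10¹¹ K⁴.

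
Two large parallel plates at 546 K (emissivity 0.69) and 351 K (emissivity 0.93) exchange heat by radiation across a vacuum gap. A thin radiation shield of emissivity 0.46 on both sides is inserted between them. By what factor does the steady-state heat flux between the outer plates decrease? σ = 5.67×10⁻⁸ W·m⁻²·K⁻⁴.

factor ≈ 3.20

Without shield: q₀ = σΔ(T⁴)/(1/ε₁+1/ε₂−1) with denominator 1.525.
With shield the two gaps are in series; the resistances add: (1/ε₁+1/ε_s−1)+(1/ε_s+1/ε₂−1) = 2.623+2.249 = 4.872.
Heat-flux ratio q₀/q = 4.872/1.525.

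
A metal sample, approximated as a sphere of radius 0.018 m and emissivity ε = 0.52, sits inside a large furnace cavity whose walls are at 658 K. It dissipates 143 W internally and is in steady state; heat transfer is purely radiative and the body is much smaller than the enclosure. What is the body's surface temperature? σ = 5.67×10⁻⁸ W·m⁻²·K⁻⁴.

For a small grey body in a large enclosure, net radiated power = εσA(T⁴ − T_w⁴).
Steady state: P = εσA(T⁴ − T_w⁴) with A = 4πr² = 0.004072 m².
T⁴ = P/(εσA) + T_w⁴ = 143/(0.52·5.67×10⁻⁸·0.004072) + (658)⁴
    = 1.191×10¹² + 1.875×10¹¹ = 1.379×10¹² K⁴.

T ≈ 1080 K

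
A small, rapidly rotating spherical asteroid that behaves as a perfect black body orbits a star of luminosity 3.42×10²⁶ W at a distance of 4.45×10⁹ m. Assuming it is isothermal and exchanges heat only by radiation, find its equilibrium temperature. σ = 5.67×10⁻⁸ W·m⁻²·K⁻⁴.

First find the stellar flux at distance d: S = L/(4πd²) = 3.42×10²⁶/(4π·(4.45×10⁹)²) = 1.374×10⁶ W/m².
For an isothermal sphere, absorbed (1−a)S·πr² = emitted σ·4πr²·T⁴, so T⁴ = (1−a)S/(4σ).
T⁴ = 1.00·1.374×10⁶/(4·5.67×10⁻⁸) = 6.060×10¹² K⁴.

T ≈ 1570 K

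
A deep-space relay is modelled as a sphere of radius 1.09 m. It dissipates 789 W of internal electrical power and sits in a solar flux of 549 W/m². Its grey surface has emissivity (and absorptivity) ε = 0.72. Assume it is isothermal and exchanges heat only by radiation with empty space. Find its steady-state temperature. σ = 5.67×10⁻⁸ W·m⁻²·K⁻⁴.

At steady state, absorbed solar power + internal power = radiated power.
Absorbed: α·S·A_cross = 0.72·549·3.733 = 1475 W (cross-section πr²).
Total input = 1475 + 789 = 2264 W.
Radiated: εσ·A_surf·T⁴ with A_surf = 4πr² = 14.93 m².
T⁴ = 2264/(0.72·5.67×10⁻⁸·14.93) = 3.715×10⁹ K⁴.

T ≈ 247 K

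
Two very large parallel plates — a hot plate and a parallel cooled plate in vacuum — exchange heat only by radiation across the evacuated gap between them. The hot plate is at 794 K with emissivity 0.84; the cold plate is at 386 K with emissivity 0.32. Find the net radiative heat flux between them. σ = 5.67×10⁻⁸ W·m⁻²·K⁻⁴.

For two infinite grey parallel plates, q = σ(T₁⁴ − T₂⁴)/(1/ε₁ + 1/ε₂ − 1).
T₁⁴ − T₂⁴ = 3.974×10¹¹ − 2.220×10¹⁰ = 3.752×10¹¹ K⁴.
1/ε₁ + 1/ε₂ − 1 = 1.190 + 3.125 − 1 = 3.315.
q = 5.67×10⁻⁸ × 3.752×10¹¹ / 3.315.

q ≈ 6420 W/m²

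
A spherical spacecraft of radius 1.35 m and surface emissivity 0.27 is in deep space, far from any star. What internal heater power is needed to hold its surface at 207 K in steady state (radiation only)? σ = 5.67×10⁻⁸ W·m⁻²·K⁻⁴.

P ≈ 644 W

P = εσ·4πr²·T⁴.
4πr² = 22.90 m²; T⁴ = 1.836×10⁹ K⁴.
P = 0.27·5.67×10⁻⁸·22.90·1.836×10⁹.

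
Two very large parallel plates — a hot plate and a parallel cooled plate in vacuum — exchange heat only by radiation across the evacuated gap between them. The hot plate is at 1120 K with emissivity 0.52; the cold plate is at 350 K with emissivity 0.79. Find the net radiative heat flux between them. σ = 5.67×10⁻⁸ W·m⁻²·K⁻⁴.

For two infinite grey parallel plates, q = σ(T₁⁴ − T₂⁴)/(1/ε₁ + 1/ε₂ − 1).
T₁⁴ − T₂⁴ = 1.574×10¹² − 1.501×10¹⁰ = 1.559×10¹² K⁴.
1/ε₁ + 1/ε₂ − 1 = 1.923 + 1.266 − 1 = 2.189.
q = 5.67×10⁻⁸ × 1.559×10¹² / 2.189.

q ≈ 40400 W/m²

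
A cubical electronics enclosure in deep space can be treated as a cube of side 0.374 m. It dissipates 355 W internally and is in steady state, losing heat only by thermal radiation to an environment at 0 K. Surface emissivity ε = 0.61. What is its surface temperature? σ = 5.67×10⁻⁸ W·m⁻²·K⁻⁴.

Steady state: internal power = radiated power, P = εσA T⁴.
Radiating area A = 6L² = 0.8393 m².
T⁴ = P/(εσA) = 355/(0.61·5.67×10⁻⁸·0.8393) = 1.223×10¹⁰ K⁴.
T = (1.223×10¹⁰)^(1/4).

T ≈ 333 K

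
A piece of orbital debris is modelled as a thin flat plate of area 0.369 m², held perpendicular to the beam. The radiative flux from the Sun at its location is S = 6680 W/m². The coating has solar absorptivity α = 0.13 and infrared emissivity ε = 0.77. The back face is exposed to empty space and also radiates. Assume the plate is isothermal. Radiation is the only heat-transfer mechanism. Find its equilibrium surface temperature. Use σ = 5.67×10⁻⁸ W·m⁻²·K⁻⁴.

At equilibrium, absorbed power = emitted power.
Absorbing cross-section = A = 0.3690 m²; emitting surface = 2A = 0.7380 m² (ratio 2).
αS·A_cross = εσ·A_surf·T⁴  ⇒  T⁴ = αS/(ε·2σ).
T⁴ = 0.130·6680/(0.77·2·5.67×10⁻⁸) = 9.945×10⁹ K⁴.
T = (9.945×10⁹)^(1/4).

T ≈ 316 K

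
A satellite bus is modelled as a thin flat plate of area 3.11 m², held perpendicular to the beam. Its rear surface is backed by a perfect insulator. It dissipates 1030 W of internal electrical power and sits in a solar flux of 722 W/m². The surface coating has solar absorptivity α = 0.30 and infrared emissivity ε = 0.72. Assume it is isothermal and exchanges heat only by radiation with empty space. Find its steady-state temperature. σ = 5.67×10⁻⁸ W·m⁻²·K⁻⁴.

At steady state, absorbed solar power + internal power = radiated power.
Absorbed: α·S·A_cross = 0.30·722·3.110 = 673.6 W (cross-section A).
Total input = 673.6 + 1030 = 1704 W.
Radiated: εσ·A_surf·T⁴ with A_surf = A = 3.110 m².
T⁴ = 1704/(0.72·5.67×10⁻⁸·3.110) = 1.342×10¹⁰ K⁴.

T ≈ 340 K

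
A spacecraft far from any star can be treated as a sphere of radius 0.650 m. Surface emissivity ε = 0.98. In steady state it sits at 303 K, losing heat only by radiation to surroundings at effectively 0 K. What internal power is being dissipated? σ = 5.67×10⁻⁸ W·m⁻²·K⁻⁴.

Steady state: P = εσA T⁴.
A = 4πr² = 5.309 m²; T⁴ = (303)⁴ = 8.429×10⁹ K⁴.
P = 0.98 × 5.67×10⁻⁸ × 5.309 × 8.429×10⁹.

P ≈ 2490 W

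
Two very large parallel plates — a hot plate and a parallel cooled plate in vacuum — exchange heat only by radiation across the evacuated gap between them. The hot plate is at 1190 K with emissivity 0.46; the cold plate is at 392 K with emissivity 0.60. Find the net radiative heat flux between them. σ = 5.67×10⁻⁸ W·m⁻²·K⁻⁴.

For two infinite grey parallel plates, q = σ(T₁⁴ − T₂⁴)/(1/ε₁ + 1/ε₂ − 1).
T₁⁴ − T₂⁴ = 2.005×10¹² − 2.361×10¹⁰ = 1.982×10¹² K⁴.
1/ε₁ + 1/ε₂ − 1 = 2.174 + 1.667 − 1 = 2.841.
q = 5.67×10⁻⁸ × 1.982×10¹² / 2.841.

q ≈ 39600 W/m²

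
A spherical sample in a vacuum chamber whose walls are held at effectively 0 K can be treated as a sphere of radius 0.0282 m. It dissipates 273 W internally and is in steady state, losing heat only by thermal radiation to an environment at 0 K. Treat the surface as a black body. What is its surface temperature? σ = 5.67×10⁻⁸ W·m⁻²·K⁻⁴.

Steady state: internal power = radiated power, P = εσA T⁴.
Radiating area A = 4πr² = 0.009993 m².
T⁴ = P/(εσA) = 273/(1.0·5.67×10⁻⁸·0.009993) = 4.818×10¹¹ K⁴.
T = (4.818×10¹¹)^(1/4).

T ≈ 833 K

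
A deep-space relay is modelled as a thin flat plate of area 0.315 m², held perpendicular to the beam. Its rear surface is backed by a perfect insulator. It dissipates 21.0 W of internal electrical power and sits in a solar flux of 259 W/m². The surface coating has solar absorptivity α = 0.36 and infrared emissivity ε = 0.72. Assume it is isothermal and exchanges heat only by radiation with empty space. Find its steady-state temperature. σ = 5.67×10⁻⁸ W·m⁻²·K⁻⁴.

At steady state, absorbed solar power + internal power = radiated power.
Absorbed: α·S·A_cross = 0.36·259·0.3150 = 29.37 W (cross-section A).
Total input = 29.37 + 21.0 = 50.37 W.
Radiated: εσ·A_surf·T⁴ with A_surf = A = 0.3150 m².
T⁴ = 50.37/(0.72·5.67×10⁻⁸·0.3150) = 3.917×10⁹ K⁴.

T ≈ 250 K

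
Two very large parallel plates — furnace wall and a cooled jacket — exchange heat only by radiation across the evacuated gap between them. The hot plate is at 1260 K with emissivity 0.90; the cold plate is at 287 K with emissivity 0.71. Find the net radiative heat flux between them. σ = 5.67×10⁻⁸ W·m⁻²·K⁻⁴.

For two infinite grey parallel plates, q = σ(T₁⁴ − T₂⁴)/(1/ε₁ + 1/ε₂ − 1).
T₁⁴ − T₂⁴ = 2.520×10¹² − 6.785×10⁹ = 2.514×10¹² K⁴.
1/ε₁ + 1/ε₂ − 1 = 1.111 + 1.408 − 1 = 1.520.
q = 5.67×10⁻⁸ × 2.514×10¹² / 1.520.

q ≈ 93800 W/m²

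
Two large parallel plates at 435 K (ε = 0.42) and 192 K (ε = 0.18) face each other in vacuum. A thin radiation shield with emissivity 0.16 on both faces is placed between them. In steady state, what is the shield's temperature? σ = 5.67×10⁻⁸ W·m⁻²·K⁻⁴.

In steady state the net flux on the hot side equals that on the cold side.
σ(T₁⁴−T_s⁴)/D₁ = σ(T_s⁴−T₂⁴)/D₂, with D₁ = 1/ε₁+1/ε_s−1 = 7.631, D₂ = 1/ε_s+1/ε₂−1 = 10.81.
Solve for T_s⁴: T_s⁴ = (D₂·T₁⁴ + D₁·T₂⁴)/(D₁+D₂) = 2.155×10¹⁰ K⁴.

T_s ≈ 383 K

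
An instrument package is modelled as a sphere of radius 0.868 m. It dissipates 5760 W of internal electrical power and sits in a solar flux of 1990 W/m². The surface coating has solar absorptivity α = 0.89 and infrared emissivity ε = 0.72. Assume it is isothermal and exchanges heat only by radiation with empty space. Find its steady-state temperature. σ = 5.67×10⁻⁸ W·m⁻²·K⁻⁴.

At steady state, absorbed solar power + internal power = radiated power.
Absorbed: α·S·A_cross = 0.89·1990·2.367 = 4192 W (cross-section πr²).
Total input = 4192 + 5760 = 9952 W.
Radiated: εσ·A_surf·T⁴ with A_surf = 4πr² = 9.468 m².
T⁴ = 9952/(0.72·5.67×10⁻⁸·9.468) = 2.575×10¹⁰ K⁴.

T ≈ 401 K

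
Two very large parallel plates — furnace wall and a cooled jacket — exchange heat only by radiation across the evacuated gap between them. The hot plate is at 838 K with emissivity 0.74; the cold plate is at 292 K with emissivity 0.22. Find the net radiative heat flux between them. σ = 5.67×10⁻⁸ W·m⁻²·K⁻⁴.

For two infinite grey parallel plates, q = σ(T₁⁴ − T₂⁴)/(1/ε₁ + 1/ε₂ − 1).
T₁⁴ − T₂⁴ = 4.931×10¹¹ − 7.270×10⁹ = 4.859×10¹¹ K⁴.
1/ε₁ + 1/ε₂ − 1 = 1.351 + 4.545 − 1 = 4.897.
q = 5.67×10⁻⁸ × 4.859×10¹¹ / 4.897.

q ≈ 5630 W/m²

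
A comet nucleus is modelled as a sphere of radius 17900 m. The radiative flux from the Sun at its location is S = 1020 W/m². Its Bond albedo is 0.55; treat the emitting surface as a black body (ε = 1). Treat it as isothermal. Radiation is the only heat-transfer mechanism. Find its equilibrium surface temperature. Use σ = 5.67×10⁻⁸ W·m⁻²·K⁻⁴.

At equilibrium, absorbed power = emitted power.
Absorbing cross-section = πr² = 1.007×10⁹ m²; emitting surface = 4πr² = 4.026×10⁹ m² (ratio 4).
(1−a)S·A_cross = εσ·A_surf·T⁴  ⇒  T⁴ = (1−a)S/(4σ).
T⁴ = 0.450·1020/(4·5.67×10⁻⁸) = 2.024×10⁹ K⁴.
T = (2.024×10⁹)^(1/4).

T ≈ 212 K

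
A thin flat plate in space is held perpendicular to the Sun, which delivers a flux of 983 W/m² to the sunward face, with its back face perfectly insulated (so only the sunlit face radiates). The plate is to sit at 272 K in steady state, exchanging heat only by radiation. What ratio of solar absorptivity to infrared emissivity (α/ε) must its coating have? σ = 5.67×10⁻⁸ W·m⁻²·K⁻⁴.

Balance: αS·A = εσ·1A·T⁴ ⇒ α/ε = σT⁴/S.
α/ε = 5.67×10⁻⁸·(272)⁴/983 = 5.67×10⁻⁸·5.474×10⁹/983.

α/ε ≈ 0.316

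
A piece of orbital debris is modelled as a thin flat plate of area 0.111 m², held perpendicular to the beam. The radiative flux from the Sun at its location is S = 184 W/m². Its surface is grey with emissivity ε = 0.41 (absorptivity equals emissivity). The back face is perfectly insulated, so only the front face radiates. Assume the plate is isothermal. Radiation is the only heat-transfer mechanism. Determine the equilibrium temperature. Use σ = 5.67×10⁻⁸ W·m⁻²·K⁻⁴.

At equilibrium, absorbed power = emitted power.
Absorbing cross-section = A = 0.1110 m²; emitting surface = A = 0.1110 m² (ratio 1).
εS·A_cross = εσ·A_surf·T⁴  ⇒  T⁴ = S/(1σ)   (ε cancels).
T⁴ = 184/(1·5.67×10⁻⁸) = 3.245×10⁹ K⁴.
T = (3.245×10⁹)^(1/4).

T ≈ 239 K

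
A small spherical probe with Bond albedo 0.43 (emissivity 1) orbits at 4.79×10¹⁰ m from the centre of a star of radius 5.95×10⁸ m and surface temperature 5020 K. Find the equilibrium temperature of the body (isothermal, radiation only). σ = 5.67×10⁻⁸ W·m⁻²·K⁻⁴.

The star's surface emits σT_*⁴; at distance d the flux is S = σT_*⁴(R_*/d)².
S = 5.67×10⁻⁸·(5020)⁴·(5.95×10⁸/4.79×10¹⁰)² = 5556 W/m².
For an isothermal sphere T⁴ = (1−a)S/(4σ) = 1.396×10¹⁰ K⁴.

T ≈ 344 K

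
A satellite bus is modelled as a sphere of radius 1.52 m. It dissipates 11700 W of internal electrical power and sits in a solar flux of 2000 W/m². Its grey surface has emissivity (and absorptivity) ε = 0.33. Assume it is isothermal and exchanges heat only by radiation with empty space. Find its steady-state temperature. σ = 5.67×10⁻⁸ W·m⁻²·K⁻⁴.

At steady state, absorbed solar power + internal power = radiated power.
Absorbed: α·S·A_cross = 0.33·2000·7.258 = 4791 W (cross-section πr²).
Total input = 4791 + 11700 = 16490 W.
Radiated: εσ·A_surf·T⁴ with A_surf = 4πr² = 29.03 m².
T⁴ = 16490/(0.33·5.67×10⁻⁸·29.03) = 3.036×10¹⁰ K⁴.

T ≈ 417 K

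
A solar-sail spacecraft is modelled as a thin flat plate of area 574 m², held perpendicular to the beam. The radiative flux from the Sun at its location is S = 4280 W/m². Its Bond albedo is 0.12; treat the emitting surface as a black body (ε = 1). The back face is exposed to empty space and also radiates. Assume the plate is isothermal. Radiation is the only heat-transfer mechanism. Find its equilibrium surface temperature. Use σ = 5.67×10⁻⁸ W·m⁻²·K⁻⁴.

T ≈ 427 K

At equilibrium, absorbed power = emitted power.
Absorbing cross-section = A = 574.0 m²; emitting surface = 2A = 1148 m² (ratio 2).
(1−a)S·A_cross = εσ·A_surf·T⁴  ⇒  T⁴ = (1−a)S/(2σ).
T⁴ = 0.880·4280/(2·5.67×10⁻⁸) = 3.321×10¹⁰ K⁴.
T = (3.321×10¹⁰)^(1/4).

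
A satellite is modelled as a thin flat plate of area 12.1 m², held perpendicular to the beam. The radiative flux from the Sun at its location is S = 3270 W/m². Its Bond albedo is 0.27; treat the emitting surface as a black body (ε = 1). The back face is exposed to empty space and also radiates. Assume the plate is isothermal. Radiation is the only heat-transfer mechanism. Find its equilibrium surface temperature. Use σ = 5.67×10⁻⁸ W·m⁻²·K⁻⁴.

T ≈ 381 K

At equilibrium, absorbed power = emitted power.
Absorbing cross-section = A = 12.10 m²; emitting surface = 2A = 24.20 m² (ratio 2).
(1−a)S·A_cross = εσ·A_surf·T⁴  ⇒  T⁴ = (1−a)S/(2σ).
T⁴ = 0.730·3270/(2·5.67×10⁻⁸) = 2.105×10¹⁰ K⁴.
T = (2.105×10¹⁰)^(1/4).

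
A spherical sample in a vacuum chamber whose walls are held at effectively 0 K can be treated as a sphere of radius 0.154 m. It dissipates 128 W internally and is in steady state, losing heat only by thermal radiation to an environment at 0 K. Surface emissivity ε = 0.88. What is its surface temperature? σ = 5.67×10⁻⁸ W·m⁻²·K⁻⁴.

T ≈ 305 K

Steady state: internal power = radiated power, P = εσA T⁴.
Radiating area A = 4πr² = 0.2980 m².
T⁴ = P/(εσA) = 128/(0.88·5.67×10⁻⁸·0.2980) = 8.608×10⁹ K⁴.
T = (8.608×10⁹)^(1/4).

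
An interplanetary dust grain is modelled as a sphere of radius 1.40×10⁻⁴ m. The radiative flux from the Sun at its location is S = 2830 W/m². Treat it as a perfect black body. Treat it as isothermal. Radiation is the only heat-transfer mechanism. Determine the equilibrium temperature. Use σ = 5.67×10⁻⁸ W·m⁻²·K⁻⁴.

T ≈ 334 K

At equilibrium, absorbed power = emitted power.
Absorbing cross-section = πr² = 6.158×10⁻⁸ m²; emitting surface = 4πr² = 2.463×10⁻⁷ m² (ratio 4).
S·A_cross = εσ·A_surf·T⁴  ⇒  T⁴ = S/(4σ).
T⁴ = 1.00·2830/(4·5.67×10⁻⁸) = 1.248×10¹⁰ K⁴.
T = (1.248×10¹⁰)^(1/4).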